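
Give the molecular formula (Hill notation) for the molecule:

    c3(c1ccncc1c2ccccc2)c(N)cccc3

Heavy atoms from the SMILES: 17 C, 2 N.
Implicit hydrogens by atom environment:
  12 × C (aromatic): 1 H each → 12
  5 × C (aromatic): no H
  1 × N: 2 H
  1 × N (aromatic): no H
  Total hydrogens = 14.
Molecular formula: C17H14N2

C17H14N2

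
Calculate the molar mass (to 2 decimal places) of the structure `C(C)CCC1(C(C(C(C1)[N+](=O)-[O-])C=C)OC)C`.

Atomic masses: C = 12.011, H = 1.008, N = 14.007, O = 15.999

Molecular formula: C13H23NO3.
M = 13×12.011 + 23×1.008 + 1×14.007 + 3×15.999 = 241.33 g/mol.

241.33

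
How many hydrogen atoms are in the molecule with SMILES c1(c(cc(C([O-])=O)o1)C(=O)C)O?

5

Hydrogens are implicit in SMILES; fill each atom to its normal valence:
  3 × C (aromatic): no H
  2 × C: no H
  2 × O: no H
  1 × C: 3 H
  1 × C (aromatic): 1 H
  1 × O: 1 H
  1 × O (aromatic): no H
  1 × O (charge -1): no H
  Total hydrogens = 5.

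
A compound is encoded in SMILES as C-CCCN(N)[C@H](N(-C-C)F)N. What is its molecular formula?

Heavy atoms from the SMILES: 7 C, 1 F, 4 N.
Implicit hydrogens by atom environment:
  4 × C: 2 H each → 8
  2 × C: 3 H each → 6
  2 × N: 2 H each → 4
  2 × N: no H
  1 × C: 1 H
  1 × F: no H
  Total hydrogens = 19.
Molecular formula: C7H19FN4

C7H19FN4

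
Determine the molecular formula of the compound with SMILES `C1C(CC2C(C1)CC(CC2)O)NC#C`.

Heavy atoms from the SMILES: 12 C, 1 N, 1 O.
Implicit hydrogens by atom environment:
  6 × C: 2 H each → 12
  5 × C: 1 H each → 5
  1 × C: no H
  1 × N: 1 H
  1 × O: 1 H
  Total hydrogens = 19.
Molecular formula: C12H19NO

C12H19NO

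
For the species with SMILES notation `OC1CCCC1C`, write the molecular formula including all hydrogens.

C6H12O

Heavy atoms from the SMILES: 6 C, 1 O.
Implicit hydrogens by atom environment:
  3 × C: 2 H each → 6
  2 × C: 1 H each → 2
  1 × C: 3 H
  1 × O: 1 H
  Total hydrogens = 12.
Molecular formula: C6H12O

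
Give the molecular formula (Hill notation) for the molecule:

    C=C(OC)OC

Heavy atoms from the SMILES: 4 C, 2 O.
Implicit hydrogens by atom environment:
  2 × C: 3 H each → 6
  2 × O: no H
  1 × C: 2 H
  1 × C: no H
  Total hydrogens = 8.
Molecular formula: C4H8O2

C4H8O2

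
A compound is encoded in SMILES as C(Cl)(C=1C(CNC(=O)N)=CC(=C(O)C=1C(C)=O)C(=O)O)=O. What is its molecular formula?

C12H11ClN2O6

Heavy atoms from the SMILES: 12 C, 1 Cl, 2 N, 6 O.
Implicit hydrogens by atom environment:
  5 × C (aromatic): no H
  4 × C: no H
  4 × O: no H
  2 × O: 1 H each → 2
  1 × C: 3 H
  1 × C: 2 H
  1 × C (aromatic): 1 H
  1 × Cl: no H
  1 × N: 2 H
  1 × N: 1 H
  Total hydrogens = 11.
Molecular formula: C12H11ClN2O6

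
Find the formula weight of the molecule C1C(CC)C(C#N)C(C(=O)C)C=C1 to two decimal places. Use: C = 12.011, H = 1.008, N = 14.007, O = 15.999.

Molecular formula: C11H15NO.
M = 11×12.011 + 15×1.008 + 1×14.007 + 1×15.999 = 177.25 g/mol.

177.25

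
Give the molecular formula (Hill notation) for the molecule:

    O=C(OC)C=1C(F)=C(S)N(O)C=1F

C6H5F2NO3S

Heavy atoms from the SMILES: 6 C, 2 F, 1 N, 3 O, 1 S.
Implicit hydrogens by atom environment:
  4 × C (aromatic): no H
  2 × F: no H
  2 × O: no H
  1 × C: 3 H
  1 × C: no H
  1 × N (aromatic): no H
  1 × O: 1 H
  1 × S: 1 H
  Total hydrogens = 5.
Molecular formula: C6H5F2NO3S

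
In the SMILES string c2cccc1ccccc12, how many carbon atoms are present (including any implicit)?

The symbol for carbon appears 10 times in the SMILES. Lowercase c denotes aromatic carbon and counts toward C.

10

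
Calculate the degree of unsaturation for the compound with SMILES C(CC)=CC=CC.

2

Molecular formula from the SMILES: C7H12.
DoU = (2C + 2 + N − H − X)/2 = (2·7 + 2 + 0 − 12 − 0)/2 = 4/2 = 2.
(Structurally: 0 ring(s) + 2 π bond(s) = 2.)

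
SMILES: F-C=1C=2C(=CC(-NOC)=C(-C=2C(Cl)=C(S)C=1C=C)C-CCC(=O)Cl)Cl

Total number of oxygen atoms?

The symbol for oxygen appears 2 times in the SMILES.

2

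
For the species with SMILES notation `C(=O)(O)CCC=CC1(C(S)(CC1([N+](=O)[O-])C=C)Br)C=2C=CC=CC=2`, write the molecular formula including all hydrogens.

C17H18BrNO4S

Heavy atoms from the SMILES: 1 Br, 17 C, 1 N, 4 O, 1 S.
Implicit hydrogens by atom environment:
  5 × C (aromatic): 1 H each → 5
  4 × C: 2 H each → 8
  4 × C: no H
  3 × C: 1 H each → 3
  2 × O: no H
  1 × Br: no H
  1 × C (aromatic): no H
  1 × N (charge +1): no H
  1 × O: 1 H
  1 × O (charge -1): no H
  1 × S: 1 H
  Total hydrogens = 18.
Molecular formula: C17H18BrNO4S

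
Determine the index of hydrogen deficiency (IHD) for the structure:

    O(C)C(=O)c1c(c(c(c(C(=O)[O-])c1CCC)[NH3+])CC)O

6

Molecular formula from the SMILES: C14H19NO5.
DoU = (2C + 2 + N − H − X)/2 = (2·14 + 2 + 1 − 19 − 0)/2 = 12/2 = 6.
(Structurally: 1 ring(s) + 5 π bond(s) = 6.)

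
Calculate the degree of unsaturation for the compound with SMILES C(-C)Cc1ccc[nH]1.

3

Molecular formula from the SMILES: C7H11N.
DoU = (2C + 2 + N − H − X)/2 = (2·7 + 2 + 1 − 11 − 0)/2 = 6/2 = 3.
(Structurally: 1 ring(s) + 2 π bond(s) = 3.)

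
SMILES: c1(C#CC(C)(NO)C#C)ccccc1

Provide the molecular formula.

C12H11NO

Heavy atoms from the SMILES: 12 C, 1 N, 1 O.
Implicit hydrogens by atom environment:
  5 × C (aromatic): 1 H each → 5
  4 × C: no H
  1 × C: 3 H
  1 × C: 1 H
  1 × C (aromatic): no H
  1 × N: 1 H
  1 × O: 1 H
  Total hydrogens = 11.
Molecular formula: C12H11NO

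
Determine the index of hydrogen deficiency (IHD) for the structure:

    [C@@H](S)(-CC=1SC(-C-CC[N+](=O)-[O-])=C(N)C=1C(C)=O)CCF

Molecular formula from the SMILES: C13H19FN2O3S2.
DoU = (2C + 2 + N − H − X)/2 = (2·13 + 2 + 2 − 19 − 1)/2 = 10/2 = 5.
(Structurally: 1 ring(s) + 4 π bond(s) = 5.)

5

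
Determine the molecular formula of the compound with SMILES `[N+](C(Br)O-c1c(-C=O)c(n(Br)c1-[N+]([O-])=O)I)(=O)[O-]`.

C6H2Br2IN3O6

Heavy atoms from the SMILES: 2 Br, 6 C, 1 I, 3 N, 6 O.
Implicit hydrogens by atom environment:
  4 × C (aromatic): no H
  4 × O: no H
  2 × Br: no H
  2 × C: 1 H each → 2
  2 × N (charge +1): no H
  2 × O (charge -1): no H
  1 × I: no H
  1 × N (aromatic): no H
  Total hydrogens = 2.
Molecular formula: C6H2Br2IN3O6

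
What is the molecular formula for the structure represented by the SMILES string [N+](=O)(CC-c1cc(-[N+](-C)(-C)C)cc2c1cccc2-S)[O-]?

C15H19N2O2S+

Heavy atoms from the SMILES: 15 C, 2 N, 2 O, 1 S.
Implicit hydrogens by atom environment:
  5 × C (aromatic): 1 H each → 5
  5 × C (aromatic): no H
  3 × C: 3 H each → 9
  2 × C: 2 H each → 4
  2 × N (charge +1): no H
  1 × O: no H
  1 × O (charge -1): no H
  1 × S: 1 H
  Total hydrogens = 19.
Net charge +1.
Molecular formula: C15H19N2O2S+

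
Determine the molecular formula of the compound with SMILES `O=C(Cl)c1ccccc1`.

C7H5ClO

Heavy atoms from the SMILES: 7 C, 1 Cl, 1 O.
Implicit hydrogens by atom environment:
  5 × C (aromatic): 1 H each → 5
  1 × C (aromatic): no H
  1 × C: no H
  1 × Cl: no H
  1 × O: no H
  Total hydrogens = 5.
Molecular formula: C7H5ClO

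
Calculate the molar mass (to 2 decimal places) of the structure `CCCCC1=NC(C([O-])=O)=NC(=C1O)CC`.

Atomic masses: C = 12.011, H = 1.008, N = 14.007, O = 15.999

223.25

Molecular formula: C11H15N2O3-.
M = 11×12.011 + 15×1.008 + 2×14.007 + 3×15.999 = 223.25 g/mol.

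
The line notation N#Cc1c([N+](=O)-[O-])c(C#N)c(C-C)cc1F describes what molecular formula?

C10H6FN3O2

Heavy atoms from the SMILES: 10 C, 1 F, 3 N, 2 O.
Implicit hydrogens by atom environment:
  5 × C (aromatic): no H
  2 × C: no H
  2 × N: no H
  1 × C: 3 H
  1 × C: 2 H
  1 × C (aromatic): 1 H
  1 × F: no H
  1 × N (charge +1): no H
  1 × O: no H
  1 × O (charge -1): no H
  Total hydrogens = 6.
Molecular formula: C10H6FN3O2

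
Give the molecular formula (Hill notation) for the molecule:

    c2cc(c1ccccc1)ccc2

Heavy atoms from the SMILES: 12 C.
Implicit hydrogens by atom environment:
  10 × C (aromatic): 1 H each → 10
  2 × C (aromatic): no H
  Total hydrogens = 10.
Molecular formula: C12H10

C12H10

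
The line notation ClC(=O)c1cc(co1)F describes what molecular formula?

C5H2ClFO2

Heavy atoms from the SMILES: 5 C, 1 Cl, 1 F, 2 O.
Implicit hydrogens by atom environment:
  2 × C (aromatic): 1 H each → 2
  2 × C (aromatic): no H
  1 × C: no H
  1 × Cl: no H
  1 × F: no H
  1 × O (aromatic): no H
  1 × O: no H
  Total hydrogens = 2.
Molecular formula: C5H2ClFO2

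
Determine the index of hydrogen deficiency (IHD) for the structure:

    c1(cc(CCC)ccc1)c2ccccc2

Molecular formula from the SMILES: C15H16.
DoU = (2C + 2 + N − H − X)/2 = (2·15 + 2 + 0 − 16 − 0)/2 = 16/2 = 8.
(Structurally: 2 ring(s) + 6 π bond(s) = 8.)

8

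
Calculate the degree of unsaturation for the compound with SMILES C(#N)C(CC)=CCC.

Molecular formula from the SMILES: C7H11N.
DoU = (2C + 2 + N − H − X)/2 = (2·7 + 2 + 1 − 11 − 0)/2 = 6/2 = 3.
(Structurally: 0 ring(s) + 3 π bond(s) = 3.)

3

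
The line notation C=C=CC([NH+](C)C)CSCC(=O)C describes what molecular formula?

C10H18NOS+

Heavy atoms from the SMILES: 10 C, 1 N, 1 O, 1 S.
Implicit hydrogens by atom environment:
  3 × C: 3 H each → 9
  3 × C: 2 H each → 6
  2 × C: 1 H each → 2
  2 × C: no H
  1 × N (charge +1): 1 H
  1 × O: no H
  1 × S: no H
  Total hydrogens = 18.
Net charge +1.
Molecular formula: C10H18NOS+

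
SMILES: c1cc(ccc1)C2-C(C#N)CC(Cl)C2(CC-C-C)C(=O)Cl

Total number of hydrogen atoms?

19

Hydrogens are implicit in SMILES; fill each atom to its normal valence:
  5 × C (aromatic): 1 H each → 5
  4 × C: 2 H each → 8
  3 × C: 1 H each → 3
  3 × C: no H
  2 × Cl: no H
  1 × C: 3 H
  1 × C (aromatic): no H
  1 × N: no H
  1 × O: no H
  Total hydrogens = 19.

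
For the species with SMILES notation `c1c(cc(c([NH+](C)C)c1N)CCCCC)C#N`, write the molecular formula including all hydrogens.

Heavy atoms from the SMILES: 14 C, 3 N.
Implicit hydrogens by atom environment:
  4 × C: 2 H each → 8
  4 × C (aromatic): no H
  3 × C: 3 H each → 9
  2 × C (aromatic): 1 H each → 2
  1 × C: no H
  1 × N: 2 H
  1 × N (charge +1): 1 H
  1 × N: no H
  Total hydrogens = 22.
Net charge +1.
Molecular formula: C14H22N3+

C14H22N3+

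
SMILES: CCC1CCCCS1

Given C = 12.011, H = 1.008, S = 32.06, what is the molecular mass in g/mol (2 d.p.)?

130.25

Molecular formula: C7H14S.
M = 7×12.011 + 14×1.008 + 1×32.06 = 130.25 g/mol.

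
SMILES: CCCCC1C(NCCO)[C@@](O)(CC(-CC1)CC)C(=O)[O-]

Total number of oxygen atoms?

4

The symbol for oxygen appears 4 times in the SMILES.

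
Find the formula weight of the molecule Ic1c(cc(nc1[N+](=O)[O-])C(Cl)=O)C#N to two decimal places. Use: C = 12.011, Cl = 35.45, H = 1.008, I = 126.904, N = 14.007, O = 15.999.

Molecular formula: C7HClIN3O3.
M = 7×12.011 + 1×35.45 + 1×1.008 + 1×126.904 + 3×14.007 + 3×15.999 = 337.46 g/mol.

337.46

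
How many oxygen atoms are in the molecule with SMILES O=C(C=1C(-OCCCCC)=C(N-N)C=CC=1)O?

3

The symbol for oxygen appears 3 times in the SMILES.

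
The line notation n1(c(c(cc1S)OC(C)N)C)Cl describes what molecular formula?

Heavy atoms from the SMILES: 7 C, 1 Cl, 2 N, 1 O, 1 S.
Implicit hydrogens by atom environment:
  3 × C (aromatic): no H
  2 × C: 3 H each → 6
  1 × C (aromatic): 1 H
  1 × C: 1 H
  1 × Cl: no H
  1 × N: 2 H
  1 × N (aromatic): no H
  1 × O: no H
  1 × S: 1 H
  Total hydrogens = 11.
Molecular formula: C7H11ClN2OS

C7H11ClN2OS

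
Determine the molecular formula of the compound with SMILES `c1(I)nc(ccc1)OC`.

Heavy atoms from the SMILES: 6 C, 1 I, 1 N, 1 O.
Implicit hydrogens by atom environment:
  3 × C (aromatic): 1 H each → 3
  2 × C (aromatic): no H
  1 × C: 3 H
  1 × I: no H
  1 × N (aromatic): no H
  1 × O: no H
  Total hydrogens = 6.
Molecular formula: C6H6INO

C6H6INO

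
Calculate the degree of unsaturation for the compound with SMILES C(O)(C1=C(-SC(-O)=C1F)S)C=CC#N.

6

Molecular formula from the SMILES: C8H6FNO2S2.
DoU = (2C + 2 + N − H − X)/2 = (2·8 + 2 + 1 − 6 − 1)/2 = 12/2 = 6.
(Structurally: 1 ring(s) + 5 π bond(s) = 6.)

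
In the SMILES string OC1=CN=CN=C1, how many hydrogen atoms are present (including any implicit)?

Hydrogens are implicit in SMILES; fill each atom to its normal valence:
  3 × C (aromatic): 1 H each → 3
  2 × N (aromatic): no H
  1 × C (aromatic): no H
  1 × O: 1 H
  Total hydrogens = 4.

4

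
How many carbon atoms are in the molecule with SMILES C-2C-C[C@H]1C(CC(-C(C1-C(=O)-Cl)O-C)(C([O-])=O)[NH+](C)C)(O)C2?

The symbol for carbon appears 15 times in the SMILES. (Cl is a single chlorine, not C + l.)

15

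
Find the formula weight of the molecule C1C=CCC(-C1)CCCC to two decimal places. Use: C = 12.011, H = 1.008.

138.25

Molecular formula: C10H18.
M = 10×12.011 + 18×1.008 = 138.25 g/mol.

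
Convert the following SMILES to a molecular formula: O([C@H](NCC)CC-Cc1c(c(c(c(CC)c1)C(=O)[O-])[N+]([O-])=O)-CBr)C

C17H24BrN2O5-

Heavy atoms from the SMILES: 1 Br, 17 C, 2 N, 5 O.
Implicit hydrogens by atom environment:
  6 × C: 2 H each → 12
  5 × C (aromatic): no H
  3 × C: 3 H each → 9
  3 × O: no H
  2 × O (charge -1): no H
  1 × Br: no H
  1 × C (aromatic): 1 H
  1 × C: 1 H
  1 × C: no H
  1 × N: 1 H
  1 × N (charge +1): no H
  Total hydrogens = 24.
Net charge -1.
Molecular formula: C17H24BrN2O5-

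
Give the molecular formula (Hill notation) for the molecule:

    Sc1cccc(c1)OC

C7H8OS

Heavy atoms from the SMILES: 7 C, 1 O, 1 S.
Implicit hydrogens by atom environment:
  4 × C (aromatic): 1 H each → 4
  2 × C (aromatic): no H
  1 × C: 3 H
  1 × O: no H
  1 × S: 1 H
  Total hydrogens = 8.
Molecular formula: C7H8OS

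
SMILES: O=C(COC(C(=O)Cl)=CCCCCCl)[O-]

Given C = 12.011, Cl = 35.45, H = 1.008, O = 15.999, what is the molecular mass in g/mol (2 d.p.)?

Molecular formula: C9H11Cl2O4-.
M = 9×12.011 + 2×35.45 + 11×1.008 + 4×15.999 = 254.08 g/mol.

254.08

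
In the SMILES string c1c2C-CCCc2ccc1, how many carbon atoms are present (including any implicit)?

The symbol for carbon appears 10 times in the SMILES. Lowercase c denotes aromatic carbon and counts toward C.

10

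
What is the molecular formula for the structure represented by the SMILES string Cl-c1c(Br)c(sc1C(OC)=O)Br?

C6H3Br2ClO2S

Heavy atoms from the SMILES: 2 Br, 6 C, 1 Cl, 2 O, 1 S.
Implicit hydrogens by atom environment:
  4 × C (aromatic): no H
  2 × Br: no H
  2 × O: no H
  1 × C: 3 H
  1 × C: no H
  1 × Cl: no H
  1 × S (aromatic): no H
  Total hydrogens = 3.
Molecular formula: C6H3Br2ClO2S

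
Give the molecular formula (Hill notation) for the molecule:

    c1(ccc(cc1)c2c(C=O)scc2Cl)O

C11H7ClO2S

Heavy atoms from the SMILES: 11 C, 1 Cl, 2 O, 1 S.
Implicit hydrogens by atom environment:
  5 × C (aromatic): 1 H each → 5
  5 × C (aromatic): no H
  1 × C: 1 H
  1 × Cl: no H
  1 × O: 1 H
  1 × O: no H
  1 × S (aromatic): no H
  Total hydrogens = 7.
Molecular formula: C11H7ClO2S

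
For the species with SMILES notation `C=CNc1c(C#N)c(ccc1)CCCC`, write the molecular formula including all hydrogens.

Heavy atoms from the SMILES: 13 C, 2 N.
Implicit hydrogens by atom environment:
  4 × C: 2 H each → 8
  3 × C (aromatic): 1 H each → 3
  3 × C (aromatic): no H
  1 × C: 3 H
  1 × C: 1 H
  1 × C: no H
  1 × N: 1 H
  1 × N: no H
  Total hydrogens = 16.
Molecular formula: C13H16N2

C13H16N2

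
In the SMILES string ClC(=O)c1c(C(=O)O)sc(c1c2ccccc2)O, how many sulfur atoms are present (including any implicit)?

The symbol for sulfur appears 1 time in the SMILES.

1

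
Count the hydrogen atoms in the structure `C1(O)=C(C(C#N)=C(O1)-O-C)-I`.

Hydrogens are implicit in SMILES; fill each atom to its normal valence:
  4 × C (aromatic): no H
  1 × C: 3 H
  1 × C: no H
  1 × I: no H
  1 × N: no H
  1 × O: 1 H
  1 × O (aromatic): no H
  1 × O: no H
  Total hydrogens = 4.

4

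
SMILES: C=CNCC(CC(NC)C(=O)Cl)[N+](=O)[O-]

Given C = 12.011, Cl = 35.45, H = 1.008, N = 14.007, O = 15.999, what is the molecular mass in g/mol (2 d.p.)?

Molecular formula: C8H14ClN3O3.
M = 8×12.011 + 1×35.45 + 14×1.008 + 3×14.007 + 3×15.999 = 235.67 g/mol.

235.67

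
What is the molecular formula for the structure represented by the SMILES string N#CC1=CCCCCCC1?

C9H13N

Heavy atoms from the SMILES: 9 C, 1 N.
Implicit hydrogens by atom environment:
  6 × C: 2 H each → 12
  2 × C: no H
  1 × C: 1 H
  1 × N: no H
  Total hydrogens = 13.
Molecular formula: C9H13N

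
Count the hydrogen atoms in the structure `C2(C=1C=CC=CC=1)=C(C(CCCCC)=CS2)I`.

17

Hydrogens are implicit in SMILES; fill each atom to its normal valence:
  6 × C (aromatic): 1 H each → 6
  4 × C: 2 H each → 8
  4 × C (aromatic): no H
  1 × C: 3 H
  1 × I: no H
  1 × S (aromatic): no H
  Total hydrogens = 17.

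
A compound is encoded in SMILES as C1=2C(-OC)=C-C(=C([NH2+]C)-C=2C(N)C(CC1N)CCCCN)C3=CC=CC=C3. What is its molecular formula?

C22H33N4O+

Heavy atoms from the SMILES: 22 C, 4 N, 1 O.
Implicit hydrogens by atom environment:
  6 × C (aromatic): 1 H each → 6
  6 × C (aromatic): no H
  5 × C: 2 H each → 10
  3 × C: 1 H each → 3
  3 × N: 2 H each → 6
  2 × C: 3 H each → 6
  1 × N (charge +1): 2 H
  1 × O: no H
  Total hydrogens = 33.
Net charge +1.
Molecular formula: C22H33N4O+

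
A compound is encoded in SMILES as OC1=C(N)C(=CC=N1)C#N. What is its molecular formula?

C6H5N3O

Heavy atoms from the SMILES: 6 C, 3 N, 1 O.
Implicit hydrogens by atom environment:
  3 × C (aromatic): no H
  2 × C (aromatic): 1 H each → 2
  1 × C: no H
  1 × N: 2 H
  1 × N (aromatic): no H
  1 × N: no H
  1 × O: 1 H
  Total hydrogens = 5.
Molecular formula: C6H5N3O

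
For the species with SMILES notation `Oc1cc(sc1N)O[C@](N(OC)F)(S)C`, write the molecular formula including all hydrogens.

Heavy atoms from the SMILES: 7 C, 1 F, 2 N, 3 O, 2 S.
Implicit hydrogens by atom environment:
  3 × C (aromatic): no H
  2 × C: 3 H each → 6
  2 × O: no H
  1 × C (aromatic): 1 H
  1 × C: no H
  1 × F: no H
  1 × N: 2 H
  1 × N: no H
  1 × O: 1 H
  1 × S: 1 H
  1 × S (aromatic): no H
  Total hydrogens = 11.
Molecular formula: C7H11FN2O3S2

C7H11FN2O3S2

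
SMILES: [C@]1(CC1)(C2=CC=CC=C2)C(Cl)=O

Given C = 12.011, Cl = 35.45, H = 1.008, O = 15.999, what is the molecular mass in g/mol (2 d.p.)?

180.63

Molecular formula: C10H9ClO.
M = 10×12.011 + 1×35.45 + 9×1.008 + 1×15.999 = 180.63 g/mol.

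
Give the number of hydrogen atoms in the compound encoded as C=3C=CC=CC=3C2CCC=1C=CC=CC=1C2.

Hydrogens are implicit in SMILES; fill each atom to its normal valence:
  9 × C (aromatic): 1 H each → 9
  3 × C: 2 H each → 6
  3 × C (aromatic): no H
  1 × C: 1 H
  Total hydrogens = 16.

16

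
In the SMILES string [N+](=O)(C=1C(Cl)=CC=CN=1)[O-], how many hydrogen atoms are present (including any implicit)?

Hydrogens are implicit in SMILES; fill each atom to its normal valence:
  3 × C (aromatic): 1 H each → 3
  2 × C (aromatic): no H
  1 × Cl: no H
  1 × N (aromatic): no H
  1 × N (charge +1): no H
  1 × O: no H
  1 × O (charge -1): no H
  Total hydrogens = 3.

3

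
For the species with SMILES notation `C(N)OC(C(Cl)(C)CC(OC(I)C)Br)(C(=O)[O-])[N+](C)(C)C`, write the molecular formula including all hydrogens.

Heavy atoms from the SMILES: 1 Br, 12 C, 1 Cl, 1 I, 2 N, 4 O.
Implicit hydrogens by atom environment:
  5 × C: 3 H each → 15
  3 × C: no H
  3 × O: no H
  2 × C: 2 H each → 4
  2 × C: 1 H each → 2
  1 × Br: no H
  1 × Cl: no H
  1 × I: no H
  1 × N: 2 H
  1 × N (charge +1): no H
  1 × O (charge -1): no H
  Total hydrogens = 23.
Molecular formula: C12H23BrClIN2O4

C12H23BrClIN2O4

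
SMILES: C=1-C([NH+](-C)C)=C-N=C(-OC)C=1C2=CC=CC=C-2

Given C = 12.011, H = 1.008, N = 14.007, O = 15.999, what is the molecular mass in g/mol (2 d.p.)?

229.30

Molecular formula: C14H17N2O+.
M = 14×12.011 + 17×1.008 + 2×14.007 + 1×15.999 = 229.30 g/mol.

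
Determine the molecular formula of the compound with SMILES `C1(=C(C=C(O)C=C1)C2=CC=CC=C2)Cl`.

Heavy atoms from the SMILES: 12 C, 1 Cl, 1 O.
Implicit hydrogens by atom environment:
  8 × C (aromatic): 1 H each → 8
  4 × C (aromatic): no H
  1 × Cl: no H
  1 × O: 1 H
  Total hydrogens = 9.
Molecular formula: C12H9ClO

C12H9ClO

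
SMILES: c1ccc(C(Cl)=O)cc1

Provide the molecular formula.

Heavy atoms from the SMILES: 7 C, 1 Cl, 1 O.
Implicit hydrogens by atom environment:
  5 × C (aromatic): 1 H each → 5
  1 × C (aromatic): no H
  1 × C: no H
  1 × Cl: no H
  1 × O: no H
  Total hydrogens = 5.
Molecular formula: C7H5ClO

C7H5ClO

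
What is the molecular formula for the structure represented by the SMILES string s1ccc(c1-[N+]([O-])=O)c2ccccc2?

C10H7NO2S

Heavy atoms from the SMILES: 10 C, 1 N, 2 O, 1 S.
Implicit hydrogens by atom environment:
  7 × C (aromatic): 1 H each → 7
  3 × C (aromatic): no H
  1 × N (charge +1): no H
  1 × O: no H
  1 × O (charge -1): no H
  1 × S (aromatic): no H
  Total hydrogens = 7.
Molecular formula: C10H7NO2S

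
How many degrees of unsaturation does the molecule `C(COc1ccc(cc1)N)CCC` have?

4

Molecular formula from the SMILES: C11H17NO.
DoU = (2C + 2 + N − H − X)/2 = (2·11 + 2 + 1 − 17 − 0)/2 = 8/2 = 4.
(Structurally: 1 ring(s) + 3 π bond(s) = 4.)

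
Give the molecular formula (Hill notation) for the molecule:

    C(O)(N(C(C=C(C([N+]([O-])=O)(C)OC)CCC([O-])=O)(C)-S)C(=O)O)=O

C12H17N2O9S-

Heavy atoms from the SMILES: 12 C, 2 N, 9 O, 1 S.
Implicit hydrogens by atom environment:
  6 × C: no H
  5 × O: no H
  3 × C: 3 H each → 9
  2 × C: 2 H each → 4
  2 × O: 1 H each → 2
  2 × O (charge -1): no H
  1 × C: 1 H
  1 × N: no H
  1 × N (charge +1): no H
  1 × S: 1 H
  Total hydrogens = 17.
Net charge -1.
Molecular formula: C12H17N2O9S-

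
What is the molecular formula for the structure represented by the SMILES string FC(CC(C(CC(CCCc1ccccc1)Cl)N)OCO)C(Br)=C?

C18H26BrClFNO2

Heavy atoms from the SMILES: 1 Br, 18 C, 1 Cl, 1 F, 1 N, 2 O.
Implicit hydrogens by atom environment:
  7 × C: 2 H each → 14
  5 × C (aromatic): 1 H each → 5
  4 × C: 1 H each → 4
  1 × Br: no H
  1 × C: no H
  1 × C (aromatic): no H
  1 × Cl: no H
  1 × F: no H
  1 × N: 2 H
  1 × O: 1 H
  1 × O: no H
  Total hydrogens = 26.
Molecular formula: C18H26BrClFNO2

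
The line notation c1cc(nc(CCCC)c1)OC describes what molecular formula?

C10H15NO

Heavy atoms from the SMILES: 10 C, 1 N, 1 O.
Implicit hydrogens by atom environment:
  3 × C: 2 H each → 6
  3 × C (aromatic): 1 H each → 3
  2 × C: 3 H each → 6
  2 × C (aromatic): no H
  1 × N (aromatic): no H
  1 × O: no H
  Total hydrogens = 15.
Molecular formula: C10H15NO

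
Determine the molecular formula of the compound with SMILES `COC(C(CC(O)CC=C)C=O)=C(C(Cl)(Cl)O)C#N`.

Heavy atoms from the SMILES: 12 C, 2 Cl, 1 N, 4 O.
Implicit hydrogens by atom environment:
  4 × C: 1 H each → 4
  4 × C: no H
  3 × C: 2 H each → 6
  2 × Cl: no H
  2 × O: 1 H each → 2
  2 × O: no H
  1 × C: 3 H
  1 × N: no H
  Total hydrogens = 15.
Molecular formula: C12H15Cl2NO4

C12H15Cl2NO4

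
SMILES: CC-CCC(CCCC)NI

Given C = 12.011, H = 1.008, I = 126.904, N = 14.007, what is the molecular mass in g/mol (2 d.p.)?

Molecular formula: C9H20IN.
M = 9×12.011 + 20×1.008 + 1×126.904 + 1×14.007 = 269.17 g/mol.

269.17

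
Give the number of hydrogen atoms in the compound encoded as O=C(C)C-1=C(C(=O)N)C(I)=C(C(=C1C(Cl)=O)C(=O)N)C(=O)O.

8

Hydrogens are implicit in SMILES; fill each atom to its normal valence:
  6 × C (aromatic): no H
  5 × C: no H
  5 × O: no H
  2 × N: 2 H each → 4
  1 × C: 3 H
  1 × Cl: no H
  1 × I: no H
  1 × O: 1 H
  Total hydrogens = 8.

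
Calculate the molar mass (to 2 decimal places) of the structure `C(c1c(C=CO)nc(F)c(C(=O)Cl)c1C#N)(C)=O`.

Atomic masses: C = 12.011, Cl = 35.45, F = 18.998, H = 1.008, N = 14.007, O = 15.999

268.63

Molecular formula: C11H6ClFN2O3.
M = 11×12.011 + 1×35.45 + 1×18.998 + 6×1.008 + 2×14.007 + 3×15.999 = 268.63 g/mol.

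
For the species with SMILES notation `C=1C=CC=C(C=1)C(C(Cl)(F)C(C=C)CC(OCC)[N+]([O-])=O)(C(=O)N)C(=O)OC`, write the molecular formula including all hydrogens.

C18H22ClFN2O6

Heavy atoms from the SMILES: 18 C, 1 Cl, 1 F, 2 N, 6 O.
Implicit hydrogens by atom environment:
  5 × C (aromatic): 1 H each → 5
  5 × O: no H
  4 × C: no H
  3 × C: 2 H each → 6
  3 × C: 1 H each → 3
  2 × C: 3 H each → 6
  1 × C (aromatic): no H
  1 × Cl: no H
  1 × F: no H
  1 × N: 2 H
  1 × N (charge +1): no H
  1 × O (charge -1): no H
  Total hydrogens = 22.
Molecular formula: C18H22ClFN2O6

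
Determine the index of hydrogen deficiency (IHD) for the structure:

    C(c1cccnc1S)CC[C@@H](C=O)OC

Molecular formula from the SMILES: C11H15NO2S.
DoU = (2C + 2 + N − H − X)/2 = (2·11 + 2 + 1 − 15 − 0)/2 = 10/2 = 5.
(Structurally: 1 ring(s) + 4 π bond(s) = 5.)

5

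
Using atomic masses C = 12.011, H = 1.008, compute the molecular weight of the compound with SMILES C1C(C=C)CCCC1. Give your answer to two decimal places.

Molecular formula: C8H14.
M = 8×12.011 + 14×1.008 = 110.20 g/mol.

110.20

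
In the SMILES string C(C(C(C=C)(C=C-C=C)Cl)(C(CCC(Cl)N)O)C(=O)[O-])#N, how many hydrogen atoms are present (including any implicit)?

Hydrogens are implicit in SMILES; fill each atom to its normal valence:
  6 × C: 1 H each → 6
  4 × C: 2 H each → 8
  4 × C: no H
  2 × Cl: no H
  1 × N: 2 H
  1 × N: no H
  1 × O: 1 H
  1 × O: no H
  1 × O (charge -1): no H
  Total hydrogens = 17.

17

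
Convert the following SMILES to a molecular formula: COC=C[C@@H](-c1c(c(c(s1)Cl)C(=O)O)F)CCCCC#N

Heavy atoms from the SMILES: 14 C, 1 Cl, 1 F, 1 N, 3 O, 1 S.
Implicit hydrogens by atom environment:
  4 × C: 2 H each → 8
  4 × C (aromatic): no H
  3 × C: 1 H each → 3
  2 × C: no H
  2 × O: no H
  1 × C: 3 H
  1 × Cl: no H
  1 × F: no H
  1 × N: no H
  1 × O: 1 H
  1 × S (aromatic): no H
  Total hydrogens = 15.
Molecular formula: C14H15ClFNO3S

C14H15ClFNO3S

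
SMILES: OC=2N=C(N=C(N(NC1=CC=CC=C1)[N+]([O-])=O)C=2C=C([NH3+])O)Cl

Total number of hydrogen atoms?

12

Hydrogens are implicit in SMILES; fill each atom to its normal valence:
  5 × C (aromatic): 1 H each → 5
  5 × C (aromatic): no H
  2 × N (aromatic): no H
  2 × O: 1 H each → 2
  1 × C: 1 H
  1 × C: no H
  1 × Cl: no H
  1 × N (charge +1): 3 H
  1 × N: 1 H
  1 × N: no H
  1 × N (charge +1): no H
  1 × O: no H
  1 × O (charge -1): no H
  Total hydrogens = 12.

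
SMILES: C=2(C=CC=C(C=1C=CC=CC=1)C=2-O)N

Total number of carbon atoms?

12

The symbol for carbon appears 12 times in the SMILES.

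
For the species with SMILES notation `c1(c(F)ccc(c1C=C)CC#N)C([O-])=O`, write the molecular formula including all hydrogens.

C11H7FNO2-

Heavy atoms from the SMILES: 11 C, 1 F, 1 N, 2 O.
Implicit hydrogens by atom environment:
  4 × C (aromatic): no H
  2 × C: 2 H each → 4
  2 × C (aromatic): 1 H each → 2
  2 × C: no H
  1 × C: 1 H
  1 × F: no H
  1 × N: no H
  1 × O: no H
  1 × O (charge -1): no H
  Total hydrogens = 7.
Net charge -1.
Molecular formula: C11H7FNO2-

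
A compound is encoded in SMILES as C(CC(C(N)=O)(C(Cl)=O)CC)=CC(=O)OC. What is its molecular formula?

Heavy atoms from the SMILES: 10 C, 1 Cl, 1 N, 4 O.
Implicit hydrogens by atom environment:
  4 × C: no H
  4 × O: no H
  2 × C: 3 H each → 6
  2 × C: 2 H each → 4
  2 × C: 1 H each → 2
  1 × Cl: no H
  1 × N: 2 H
  Total hydrogens = 14.
Molecular formula: C10H14ClNO4

C10H14ClNO4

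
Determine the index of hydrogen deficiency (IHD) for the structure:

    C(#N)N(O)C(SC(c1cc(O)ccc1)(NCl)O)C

Molecular formula from the SMILES: C10H12ClN3O3S.
DoU = (2C + 2 + N − H − X)/2 = (2·10 + 2 + 3 − 12 − 1)/2 = 12/2 = 6.
(Structurally: 1 ring(s) + 5 π bond(s) = 6.)

6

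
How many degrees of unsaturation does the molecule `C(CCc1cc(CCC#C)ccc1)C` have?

Molecular formula from the SMILES: C14H18.
DoU = (2C + 2 + N − H − X)/2 = (2·14 + 2 + 0 − 18 − 0)/2 = 12/2 = 6.
(Structurally: 1 ring(s) + 5 π bond(s) = 6.)

6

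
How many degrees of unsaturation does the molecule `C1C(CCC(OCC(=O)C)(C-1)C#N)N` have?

4

Molecular formula from the SMILES: C10H16N2O2.
DoU = (2C + 2 + N − H − X)/2 = (2·10 + 2 + 2 − 16 − 0)/2 = 8/2 = 4.
(Structurally: 1 ring(s) + 3 π bond(s) = 4.)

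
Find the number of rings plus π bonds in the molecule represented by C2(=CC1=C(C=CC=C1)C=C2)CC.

7

Molecular formula from the SMILES: C12H12.
DoU = (2C + 2 + N − H − X)/2 = (2·12 + 2 + 0 − 12 − 0)/2 = 14/2 = 7.
(Structurally: 2 ring(s) + 5 π bond(s) = 7.)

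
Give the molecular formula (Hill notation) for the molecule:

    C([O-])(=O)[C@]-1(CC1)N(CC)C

Heavy atoms from the SMILES: 7 C, 1 N, 2 O.
Implicit hydrogens by atom environment:
  3 × C: 2 H each → 6
  2 × C: 3 H each → 6
  2 × C: no H
  1 × N: no H
  1 × O: no H
  1 × O (charge -1): no H
  Total hydrogens = 12.
Net charge -1.
Molecular formula: C7H12NO2-

C7H12NO2-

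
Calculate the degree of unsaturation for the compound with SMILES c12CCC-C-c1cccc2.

5

Molecular formula from the SMILES: C10H12.
DoU = (2C + 2 + N − H − X)/2 = (2·10 + 2 + 0 − 12 − 0)/2 = 10/2 = 5.
(Structurally: 2 ring(s) + 3 π bond(s) = 5.)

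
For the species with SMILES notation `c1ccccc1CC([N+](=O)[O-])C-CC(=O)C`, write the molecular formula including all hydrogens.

C12H15NO3

Heavy atoms from the SMILES: 12 C, 1 N, 3 O.
Implicit hydrogens by atom environment:
  5 × C (aromatic): 1 H each → 5
  3 × C: 2 H each → 6
  2 × O: no H
  1 × C: 3 H
  1 × C: 1 H
  1 × C: no H
  1 × C (aromatic): no H
  1 × N (charge +1): no H
  1 × O (charge -1): no H
  Total hydrogens = 15.
Molecular formula: C12H15NO3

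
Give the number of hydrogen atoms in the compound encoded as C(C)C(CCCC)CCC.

Hydrogens are implicit in SMILES; fill each atom to its normal valence:
  6 × C: 2 H each → 12
  3 × C: 3 H each → 9
  1 × C: 1 H
  Total hydrogens = 22.

22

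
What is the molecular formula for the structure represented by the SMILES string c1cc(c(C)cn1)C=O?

C7H7NO

Heavy atoms from the SMILES: 7 C, 1 N, 1 O.
Implicit hydrogens by atom environment:
  3 × C (aromatic): 1 H each → 3
  2 × C (aromatic): no H
  1 × C: 3 H
  1 × C: 1 H
  1 × N (aromatic): no H
  1 × O: no H
  Total hydrogens = 7.
Molecular formula: C7H7NO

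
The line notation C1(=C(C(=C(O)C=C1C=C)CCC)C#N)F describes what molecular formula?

C12H12FNO

Heavy atoms from the SMILES: 12 C, 1 F, 1 N, 1 O.
Implicit hydrogens by atom environment:
  5 × C (aromatic): no H
  3 × C: 2 H each → 6
  1 × C: 3 H
  1 × C (aromatic): 1 H
  1 × C: 1 H
  1 × C: no H
  1 × F: no H
  1 × N: no H
  1 × O: 1 H
  Total hydrogens = 12.
Molecular formula: C12H12FNO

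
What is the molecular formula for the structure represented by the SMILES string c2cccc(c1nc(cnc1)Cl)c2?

C10H7ClN2

Heavy atoms from the SMILES: 10 C, 1 Cl, 2 N.
Implicit hydrogens by atom environment:
  7 × C (aromatic): 1 H each → 7
  3 × C (aromatic): no H
  2 × N (aromatic): no H
  1 × Cl: no H
  Total hydrogens = 7.
Molecular formula: C10H7ClN2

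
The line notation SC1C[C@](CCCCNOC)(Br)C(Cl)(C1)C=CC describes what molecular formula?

C13H23BrClNOS

Heavy atoms from the SMILES: 1 Br, 13 C, 1 Cl, 1 N, 1 O, 1 S.
Implicit hydrogens by atom environment:
  6 × C: 2 H each → 12
  3 × C: 1 H each → 3
  2 × C: 3 H each → 6
  2 × C: no H
  1 × Br: no H
  1 × Cl: no H
  1 × N: 1 H
  1 × O: no H
  1 × S: 1 H
  Total hydrogens = 23.
Molecular formula: C13H23BrClNOS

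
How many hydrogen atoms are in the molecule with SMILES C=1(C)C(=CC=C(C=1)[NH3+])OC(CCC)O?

Hydrogens are implicit in SMILES; fill each atom to its normal valence:
  3 × C (aromatic): 1 H each → 3
  3 × C (aromatic): no H
  2 × C: 3 H each → 6
  2 × C: 2 H each → 4
  1 × C: 1 H
  1 × N (charge +1): 3 H
  1 × O: 1 H
  1 × O: no H
  Total hydrogens = 18.

18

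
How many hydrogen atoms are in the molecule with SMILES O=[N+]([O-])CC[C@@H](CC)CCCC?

19

Hydrogens are implicit in SMILES; fill each atom to its normal valence:
  6 × C: 2 H each → 12
  2 × C: 3 H each → 6
  1 × C: 1 H
  1 × N (charge +1): no H
  1 × O: no H
  1 × O (charge -1): no H
  Total hydrogens = 19.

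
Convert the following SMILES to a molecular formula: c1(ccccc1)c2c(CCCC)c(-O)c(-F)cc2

C16H17FO

Heavy atoms from the SMILES: 16 C, 1 F, 1 O.
Implicit hydrogens by atom environment:
  7 × C (aromatic): 1 H each → 7
  5 × C (aromatic): no H
  3 × C: 2 H each → 6
  1 × C: 3 H
  1 × F: no H
  1 × O: 1 H
  Total hydrogens = 17.
Molecular formula: C16H17FO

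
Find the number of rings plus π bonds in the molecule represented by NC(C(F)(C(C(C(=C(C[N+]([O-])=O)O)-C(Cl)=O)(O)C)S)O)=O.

Molecular formula from the SMILES: C9H12ClFN2O7S.
DoU = (2C + 2 + N − H − X)/2 = (2·9 + 2 + 2 − 12 − 2)/2 = 8/2 = 4.
(Structurally: 0 ring(s) + 4 π bond(s) = 4.)

4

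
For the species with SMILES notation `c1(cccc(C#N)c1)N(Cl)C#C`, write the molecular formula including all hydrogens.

Heavy atoms from the SMILES: 9 C, 1 Cl, 2 N.
Implicit hydrogens by atom environment:
  4 × C (aromatic): 1 H each → 4
  2 × C (aromatic): no H
  2 × C: no H
  2 × N: no H
  1 × C: 1 H
  1 × Cl: no H
  Total hydrogens = 5.
Molecular formula: C9H5ClN2

C9H5ClN2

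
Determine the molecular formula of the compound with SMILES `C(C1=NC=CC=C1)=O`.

Heavy atoms from the SMILES: 6 C, 1 N, 1 O.
Implicit hydrogens by atom environment:
  4 × C (aromatic): 1 H each → 4
  1 × C: 1 H
  1 × C (aromatic): no H
  1 × N (aromatic): no H
  1 × O: no H
  Total hydrogens = 5.
Molecular formula: C6H5NO

C6H5NO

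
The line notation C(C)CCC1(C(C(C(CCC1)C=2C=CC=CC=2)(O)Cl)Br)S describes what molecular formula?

Heavy atoms from the SMILES: 1 Br, 17 C, 1 Cl, 1 O, 1 S.
Implicit hydrogens by atom environment:
  6 × C: 2 H each → 12
  5 × C (aromatic): 1 H each → 5
  2 × C: 1 H each → 2
  2 × C: no H
  1 × Br: no H
  1 × C: 3 H
  1 × C (aromatic): no H
  1 × Cl: no H
  1 × O: 1 H
  1 × S: 1 H
  Total hydrogens = 24.
Molecular formula: C17H24BrClOS

C17H24BrClOS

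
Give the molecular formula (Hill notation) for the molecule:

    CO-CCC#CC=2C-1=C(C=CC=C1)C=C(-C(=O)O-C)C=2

C17H16O3

Heavy atoms from the SMILES: 17 C, 3 O.
Implicit hydrogens by atom environment:
  6 × C (aromatic): 1 H each → 6
  4 × C (aromatic): no H
  3 × C: no H
  3 × O: no H
  2 × C: 3 H each → 6
  2 × C: 2 H each → 4
  Total hydrogens = 16.
Molecular formula: C17H16O3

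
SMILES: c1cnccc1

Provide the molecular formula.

Heavy atoms from the SMILES: 5 C, 1 N.
Implicit hydrogens by atom environment:
  5 × C (aromatic): 1 H each → 5
  1 × N (aromatic): no H
  Total hydrogens = 5.
Molecular formula: C5H5N

C5H5N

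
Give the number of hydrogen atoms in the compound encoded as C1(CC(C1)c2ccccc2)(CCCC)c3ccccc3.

Hydrogens are implicit in SMILES; fill each atom to its normal valence:
  10 × C (aromatic): 1 H each → 10
  5 × C: 2 H each → 10
  2 × C (aromatic): no H
  1 × C: 3 H
  1 × C: 1 H
  1 × C: no H
  Total hydrogens = 24.

24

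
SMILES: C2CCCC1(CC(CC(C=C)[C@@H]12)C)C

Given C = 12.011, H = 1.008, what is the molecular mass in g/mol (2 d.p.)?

192.35

Molecular formula: C14H24.
M = 14×12.011 + 24×1.008 = 192.35 g/mol.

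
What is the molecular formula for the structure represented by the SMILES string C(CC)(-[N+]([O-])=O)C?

C4H9NO2

Heavy atoms from the SMILES: 4 C, 1 N, 2 O.
Implicit hydrogens by atom environment:
  2 × C: 3 H each → 6
  1 × C: 2 H
  1 × C: 1 H
  1 × N (charge +1): no H
  1 × O: no H
  1 × O (charge -1): no H
  Total hydrogens = 9.
Molecular formula: C4H9NO2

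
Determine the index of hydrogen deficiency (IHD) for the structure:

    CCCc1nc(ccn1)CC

4

Molecular formula from the SMILES: C9H14N2.
DoU = (2C + 2 + N − H − X)/2 = (2·9 + 2 + 2 − 14 − 0)/2 = 8/2 = 4.
(Structurally: 1 ring(s) + 3 π bond(s) = 4.)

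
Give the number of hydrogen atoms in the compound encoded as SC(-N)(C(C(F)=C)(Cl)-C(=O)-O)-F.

6

Hydrogens are implicit in SMILES; fill each atom to its normal valence:
  4 × C: no H
  2 × F: no H
  1 × C: 2 H
  1 × Cl: no H
  1 × N: 2 H
  1 × O: 1 H
  1 × O: no H
  1 × S: 1 H
  Total hydrogens = 6.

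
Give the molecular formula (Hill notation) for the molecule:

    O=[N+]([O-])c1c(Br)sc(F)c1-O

Heavy atoms from the SMILES: 1 Br, 4 C, 1 F, 1 N, 3 O, 1 S.
Implicit hydrogens by atom environment:
  4 × C (aromatic): no H
  1 × Br: no H
  1 × F: no H
  1 × N (charge +1): no H
  1 × O: 1 H
  1 × O: no H
  1 × O (charge -1): no H
  1 × S (aromatic): no H
  Total hydrogens = 1.
Molecular formula: C4HBrFNO3S

C4HBrFNO3S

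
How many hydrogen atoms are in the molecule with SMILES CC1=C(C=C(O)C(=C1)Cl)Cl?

Hydrogens are implicit in SMILES; fill each atom to its normal valence:
  4 × C (aromatic): no H
  2 × C (aromatic): 1 H each → 2
  2 × Cl: no H
  1 × C: 3 H
  1 × O: 1 H
  Total hydrogens = 6.

6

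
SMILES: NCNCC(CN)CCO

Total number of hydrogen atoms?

17

Hydrogens are implicit in SMILES; fill each atom to its normal valence:
  5 × C: 2 H each → 10
  2 × N: 2 H each → 4
  1 × C: 1 H
  1 × N: 1 H
  1 × O: 1 H
  Total hydrogens = 17.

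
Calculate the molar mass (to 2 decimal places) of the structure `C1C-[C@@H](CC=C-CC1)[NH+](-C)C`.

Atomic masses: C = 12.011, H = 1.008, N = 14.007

Molecular formula: C10H20N+.
M = 10×12.011 + 20×1.008 + 1×14.007 = 154.28 g/mol.

154.28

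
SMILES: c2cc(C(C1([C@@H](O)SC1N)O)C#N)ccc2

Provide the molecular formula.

C11H12N2O2S

Heavy atoms from the SMILES: 11 C, 2 N, 2 O, 1 S.
Implicit hydrogens by atom environment:
  5 × C (aromatic): 1 H each → 5
  3 × C: 1 H each → 3
  2 × C: no H
  2 × O: 1 H each → 2
  1 × C (aromatic): no H
  1 × N: 2 H
  1 × N: no H
  1 × S: no H
  Total hydrogens = 12.
Molecular formula: C11H12N2O2S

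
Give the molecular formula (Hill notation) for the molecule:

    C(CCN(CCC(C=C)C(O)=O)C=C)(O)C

C12H21NO3

Heavy atoms from the SMILES: 12 C, 1 N, 3 O.
Implicit hydrogens by atom environment:
  6 × C: 2 H each → 12
  4 × C: 1 H each → 4
  2 × O: 1 H each → 2
  1 × C: 3 H
  1 × C: no H
  1 × N: no H
  1 × O: no H
  Total hydrogens = 21.
Molecular formula: C12H21NO3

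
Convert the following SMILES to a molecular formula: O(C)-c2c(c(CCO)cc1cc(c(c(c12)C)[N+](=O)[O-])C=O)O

C15H15NO6

Heavy atoms from the SMILES: 15 C, 1 N, 6 O.
Implicit hydrogens by atom environment:
  8 × C (aromatic): no H
  3 × O: no H
  2 × C: 3 H each → 6
  2 × C: 2 H each → 4
  2 × C (aromatic): 1 H each → 2
  2 × O: 1 H each → 2
  1 × C: 1 H
  1 × N (charge +1): no H
  1 × O (charge -1): no H
  Total hydrogens = 15.
Molecular formula: C15H15NO6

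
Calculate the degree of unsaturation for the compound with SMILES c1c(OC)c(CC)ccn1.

4

Molecular formula from the SMILES: C8H11NO.
DoU = (2C + 2 + N − H − X)/2 = (2·8 + 2 + 1 − 11 − 0)/2 = 8/2 = 4.
(Structurally: 1 ring(s) + 3 π bond(s) = 4.)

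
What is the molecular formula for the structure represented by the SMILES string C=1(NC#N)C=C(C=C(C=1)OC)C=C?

C10H10N2O

Heavy atoms from the SMILES: 10 C, 2 N, 1 O.
Implicit hydrogens by atom environment:
  3 × C (aromatic): 1 H each → 3
  3 × C (aromatic): no H
  1 × C: 3 H
  1 × C: 2 H
  1 × C: 1 H
  1 × C: no H
  1 × N: 1 H
  1 × N: no H
  1 × O: no H
  Total hydrogens = 10.
Molecular formula: C10H10N2O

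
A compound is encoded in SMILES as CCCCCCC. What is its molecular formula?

C7H16

Heavy atoms from the SMILES: 7 C.
Implicit hydrogens by atom environment:
  5 × C: 2 H each → 10
  2 × C: 3 H each → 6
  Total hydrogens = 16.
Molecular formula: C7H16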